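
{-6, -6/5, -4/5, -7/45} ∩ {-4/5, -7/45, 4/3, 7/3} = {-4/5, -7/45}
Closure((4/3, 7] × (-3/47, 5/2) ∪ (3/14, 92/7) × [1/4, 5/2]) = ([4/3, 7] × {-3/47, 5/2}) ∪ ([3/14, 92/7] × [1/4, 5/2]) ∪ ((4/3, 7] × (-3/47, 5/2)) ∪ ({4/3, 7} × ([-3/47, 1/4] ∪ {5/2}))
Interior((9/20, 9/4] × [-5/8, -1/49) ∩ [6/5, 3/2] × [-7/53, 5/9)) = (6/5, 3/2) × (-7/53, -1/49)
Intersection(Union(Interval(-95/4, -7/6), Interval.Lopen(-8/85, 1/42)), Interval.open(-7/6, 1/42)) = Interval.open(-8/85, 1/42)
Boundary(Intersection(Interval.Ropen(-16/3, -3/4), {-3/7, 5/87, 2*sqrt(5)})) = EmptySet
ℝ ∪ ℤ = ℝ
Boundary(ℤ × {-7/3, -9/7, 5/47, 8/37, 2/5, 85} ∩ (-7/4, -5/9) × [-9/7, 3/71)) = {-1} × {-9/7}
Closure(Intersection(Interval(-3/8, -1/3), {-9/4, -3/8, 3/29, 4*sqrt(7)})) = {-3/8}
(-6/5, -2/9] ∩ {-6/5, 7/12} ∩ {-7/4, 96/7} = ∅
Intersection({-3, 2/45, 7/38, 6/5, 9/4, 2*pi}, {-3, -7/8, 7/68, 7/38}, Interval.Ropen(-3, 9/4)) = {-3, 7/38}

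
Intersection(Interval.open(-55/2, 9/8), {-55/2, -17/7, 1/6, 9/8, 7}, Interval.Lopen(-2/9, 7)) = {1/6}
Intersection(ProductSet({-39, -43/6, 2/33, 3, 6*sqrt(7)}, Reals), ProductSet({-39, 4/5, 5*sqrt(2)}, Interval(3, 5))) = ProductSet({-39}, Interval(3, 5))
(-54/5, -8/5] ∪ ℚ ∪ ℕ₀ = ℚ ∪ [-54/5, -8/5]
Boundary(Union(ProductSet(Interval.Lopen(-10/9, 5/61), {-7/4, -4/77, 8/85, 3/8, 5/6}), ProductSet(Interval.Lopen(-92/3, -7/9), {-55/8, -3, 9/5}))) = Union(ProductSet(Interval(-92/3, -7/9), {-55/8, -3, 9/5}), ProductSet(Interval(-10/9, 5/61), {-7/4, -4/77, 8/85, 3/8, 5/6}))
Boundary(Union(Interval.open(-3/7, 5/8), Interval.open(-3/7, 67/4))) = {-3/7, 67/4}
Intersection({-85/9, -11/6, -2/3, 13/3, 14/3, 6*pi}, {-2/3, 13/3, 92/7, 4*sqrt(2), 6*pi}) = {-2/3, 13/3, 6*pi}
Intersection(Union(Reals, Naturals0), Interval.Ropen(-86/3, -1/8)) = Interval.Ropen(-86/3, -1/8)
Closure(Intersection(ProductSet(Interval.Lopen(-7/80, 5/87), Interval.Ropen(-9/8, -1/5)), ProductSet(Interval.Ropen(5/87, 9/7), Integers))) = ProductSet({5/87}, Range(-1, 0, 1))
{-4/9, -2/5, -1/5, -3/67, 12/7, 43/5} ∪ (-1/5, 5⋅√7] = {-4/9, -2/5} ∪ [-1/5, 5⋅√7]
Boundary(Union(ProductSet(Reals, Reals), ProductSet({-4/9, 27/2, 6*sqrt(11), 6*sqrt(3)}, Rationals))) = EmptySet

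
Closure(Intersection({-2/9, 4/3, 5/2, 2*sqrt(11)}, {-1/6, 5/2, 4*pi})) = {5/2}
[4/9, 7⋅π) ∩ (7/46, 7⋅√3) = [4/9, 7⋅√3)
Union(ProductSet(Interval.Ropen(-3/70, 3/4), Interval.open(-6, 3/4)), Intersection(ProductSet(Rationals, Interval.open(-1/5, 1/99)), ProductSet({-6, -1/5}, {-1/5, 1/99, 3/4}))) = ProductSet(Interval.Ropen(-3/70, 3/4), Interval.open(-6, 3/4))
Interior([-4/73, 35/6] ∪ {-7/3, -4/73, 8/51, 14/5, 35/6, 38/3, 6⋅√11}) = (-4/73, 35/6)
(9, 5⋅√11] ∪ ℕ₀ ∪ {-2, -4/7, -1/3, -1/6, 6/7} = {-2, -4/7, -1/3, -1/6, 6/7} ∪ ℕ₀ ∪ [9, 5⋅√11]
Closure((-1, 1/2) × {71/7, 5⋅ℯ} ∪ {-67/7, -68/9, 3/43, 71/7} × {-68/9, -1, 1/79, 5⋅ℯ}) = ([-1, 1/2] × {71/7, 5⋅ℯ}) ∪ ({-67/7, -68/9, 3/43, 71/7} × {-68/9, -1, 1/79, 5⋅ℯ})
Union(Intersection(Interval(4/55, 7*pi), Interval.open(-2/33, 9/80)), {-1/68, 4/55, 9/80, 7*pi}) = Union({-1/68, 7*pi}, Interval(4/55, 9/80))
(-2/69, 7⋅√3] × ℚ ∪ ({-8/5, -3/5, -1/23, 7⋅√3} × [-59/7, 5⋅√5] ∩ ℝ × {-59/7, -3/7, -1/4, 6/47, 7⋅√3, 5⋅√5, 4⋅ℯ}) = ((-2/69, 7⋅√3] × ℚ) ∪ ({-8/5, -3/5, -1/23, 7⋅√3} × {-59/7, -3/7, -1/4, 6/47, 5⋅√5, 4⋅ℯ})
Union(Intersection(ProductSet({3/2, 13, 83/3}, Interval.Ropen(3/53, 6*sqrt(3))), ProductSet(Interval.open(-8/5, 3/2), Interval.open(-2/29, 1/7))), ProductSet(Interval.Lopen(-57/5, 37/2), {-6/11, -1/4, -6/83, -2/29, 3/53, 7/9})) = ProductSet(Interval.Lopen(-57/5, 37/2), {-6/11, -1/4, -6/83, -2/29, 3/53, 7/9})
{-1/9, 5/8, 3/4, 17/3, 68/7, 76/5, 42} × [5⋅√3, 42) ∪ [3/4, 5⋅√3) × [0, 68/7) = ([3/4, 5⋅√3) × [0, 68/7)) ∪ ({-1/9, 5/8, 3/4, 17/3, 68/7, 76/5, 42} × [5⋅√3, 42))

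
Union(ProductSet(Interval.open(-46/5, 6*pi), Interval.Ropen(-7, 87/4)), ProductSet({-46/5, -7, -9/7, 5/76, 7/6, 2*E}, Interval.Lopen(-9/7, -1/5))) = Union(ProductSet({-46/5, -7, -9/7, 5/76, 7/6, 2*E}, Interval.Lopen(-9/7, -1/5)), ProductSet(Interval.open(-46/5, 6*pi), Interval.Ropen(-7, 87/4)))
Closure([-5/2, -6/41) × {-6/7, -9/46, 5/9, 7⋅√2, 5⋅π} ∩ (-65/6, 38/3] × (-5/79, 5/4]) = [-5/2, -6/41] × {5/9}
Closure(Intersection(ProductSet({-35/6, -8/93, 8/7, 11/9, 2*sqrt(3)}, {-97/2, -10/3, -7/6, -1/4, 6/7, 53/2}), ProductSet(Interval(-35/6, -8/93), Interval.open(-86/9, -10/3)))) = EmptySet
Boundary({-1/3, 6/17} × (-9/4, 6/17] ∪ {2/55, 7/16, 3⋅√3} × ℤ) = ({-1/3, 6/17} × [-9/4, 6/17]) ∪ ({2/55, 7/16, 3⋅√3} × ℤ)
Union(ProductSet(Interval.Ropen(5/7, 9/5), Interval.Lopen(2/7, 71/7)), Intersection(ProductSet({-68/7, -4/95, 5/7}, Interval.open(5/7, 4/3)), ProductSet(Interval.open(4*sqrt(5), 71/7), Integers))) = ProductSet(Interval.Ropen(5/7, 9/5), Interval.Lopen(2/7, 71/7))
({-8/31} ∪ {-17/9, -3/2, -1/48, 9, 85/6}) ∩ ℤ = {9}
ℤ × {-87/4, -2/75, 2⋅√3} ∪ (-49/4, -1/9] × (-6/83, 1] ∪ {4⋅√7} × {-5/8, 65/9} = ({4⋅√7} × {-5/8, 65/9}) ∪ (ℤ × {-87/4, -2/75, 2⋅√3}) ∪ ((-49/4, -1/9] × (-6/83, 1])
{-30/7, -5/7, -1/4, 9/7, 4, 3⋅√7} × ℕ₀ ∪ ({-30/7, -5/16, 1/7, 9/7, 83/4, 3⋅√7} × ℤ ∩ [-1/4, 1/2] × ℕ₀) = {-30/7, -5/7, -1/4, 1/7, 9/7, 4, 3⋅√7} × ℕ₀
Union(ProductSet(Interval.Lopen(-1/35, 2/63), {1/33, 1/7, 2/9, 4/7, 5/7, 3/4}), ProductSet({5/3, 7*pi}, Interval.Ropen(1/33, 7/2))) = Union(ProductSet({5/3, 7*pi}, Interval.Ropen(1/33, 7/2)), ProductSet(Interval.Lopen(-1/35, 2/63), {1/33, 1/7, 2/9, 4/7, 5/7, 3/4}))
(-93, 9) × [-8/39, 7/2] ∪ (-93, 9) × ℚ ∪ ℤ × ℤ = (ℤ × ℤ) ∪ ((-93, 9) × (ℚ ∪ [-8/39, 7/2]))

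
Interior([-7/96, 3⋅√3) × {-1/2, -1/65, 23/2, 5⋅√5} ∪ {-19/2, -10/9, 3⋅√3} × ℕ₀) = ∅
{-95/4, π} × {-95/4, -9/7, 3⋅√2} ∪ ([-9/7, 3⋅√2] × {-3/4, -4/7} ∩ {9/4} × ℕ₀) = {-95/4, π} × {-95/4, -9/7, 3⋅√2}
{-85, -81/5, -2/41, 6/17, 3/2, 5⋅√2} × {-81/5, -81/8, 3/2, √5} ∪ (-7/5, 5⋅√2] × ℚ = ((-7/5, 5⋅√2] × ℚ) ∪ ({-85, -81/5, -2/41, 6/17, 3/2, 5⋅√2} × {-81/5, -81/8, 3/2, √5})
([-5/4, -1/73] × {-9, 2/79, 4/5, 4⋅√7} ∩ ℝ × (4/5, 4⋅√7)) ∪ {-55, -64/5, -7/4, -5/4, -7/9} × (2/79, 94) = {-55, -64/5, -7/4, -5/4, -7/9} × (2/79, 94)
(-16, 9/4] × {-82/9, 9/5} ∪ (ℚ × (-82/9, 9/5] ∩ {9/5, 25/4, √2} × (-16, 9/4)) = ({9/5, 25/4} × (-82/9, 9/5]) ∪ ((-16, 9/4] × {-82/9, 9/5})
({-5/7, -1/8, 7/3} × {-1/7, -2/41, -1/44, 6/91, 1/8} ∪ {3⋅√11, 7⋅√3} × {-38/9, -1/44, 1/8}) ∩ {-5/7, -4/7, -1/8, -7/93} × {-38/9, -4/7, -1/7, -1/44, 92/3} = {-5/7, -1/8} × {-1/7, -1/44}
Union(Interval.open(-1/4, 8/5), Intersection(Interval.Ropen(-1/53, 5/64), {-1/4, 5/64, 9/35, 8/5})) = Interval.open(-1/4, 8/5)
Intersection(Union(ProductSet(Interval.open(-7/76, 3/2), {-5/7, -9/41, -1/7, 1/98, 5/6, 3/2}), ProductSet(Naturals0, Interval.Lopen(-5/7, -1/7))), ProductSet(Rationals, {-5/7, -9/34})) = Union(ProductSet(Intersection(Interval.open(-7/76, 3/2), Rationals), {-5/7}), ProductSet(Naturals0, {-9/34}))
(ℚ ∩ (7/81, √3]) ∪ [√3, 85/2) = [√3, 85/2) ∪ (ℚ ∩ (7/81, √3])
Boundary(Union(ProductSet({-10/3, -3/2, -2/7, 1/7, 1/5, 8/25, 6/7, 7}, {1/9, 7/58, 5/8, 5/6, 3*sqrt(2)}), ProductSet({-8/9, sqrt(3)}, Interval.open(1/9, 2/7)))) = Union(ProductSet({-8/9, sqrt(3)}, Interval(1/9, 2/7)), ProductSet({-10/3, -3/2, -2/7, 1/7, 1/5, 8/25, 6/7, 7}, {1/9, 7/58, 5/8, 5/6, 3*sqrt(2)}))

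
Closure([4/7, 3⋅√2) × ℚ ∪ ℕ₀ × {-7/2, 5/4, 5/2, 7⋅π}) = (ℕ₀ × {-7/2, 5/4, 5/2, 7⋅π}) ∪ ([4/7, 3⋅√2] × ℝ)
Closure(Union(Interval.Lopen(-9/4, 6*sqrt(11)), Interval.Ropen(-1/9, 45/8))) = Interval(-9/4, 6*sqrt(11))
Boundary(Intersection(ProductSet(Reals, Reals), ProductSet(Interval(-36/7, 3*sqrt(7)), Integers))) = ProductSet(Interval(-36/7, 3*sqrt(7)), Integers)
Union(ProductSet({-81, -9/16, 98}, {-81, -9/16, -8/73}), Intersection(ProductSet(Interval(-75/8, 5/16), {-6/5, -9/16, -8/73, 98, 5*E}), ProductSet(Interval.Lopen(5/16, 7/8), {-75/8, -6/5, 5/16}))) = ProductSet({-81, -9/16, 98}, {-81, -9/16, -8/73})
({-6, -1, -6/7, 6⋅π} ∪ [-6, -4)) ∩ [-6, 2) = [-6, -4) ∪ {-1, -6/7}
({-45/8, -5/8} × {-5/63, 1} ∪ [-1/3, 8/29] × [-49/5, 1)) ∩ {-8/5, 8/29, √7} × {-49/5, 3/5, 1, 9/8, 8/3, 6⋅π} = {8/29} × {-49/5, 3/5}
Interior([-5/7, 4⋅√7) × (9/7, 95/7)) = (-5/7, 4⋅√7) × (9/7, 95/7)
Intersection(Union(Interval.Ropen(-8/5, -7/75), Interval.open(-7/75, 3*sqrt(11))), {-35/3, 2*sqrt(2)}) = {2*sqrt(2)}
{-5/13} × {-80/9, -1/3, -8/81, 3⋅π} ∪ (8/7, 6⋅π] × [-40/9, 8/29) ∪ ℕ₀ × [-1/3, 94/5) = (ℕ₀ × [-1/3, 94/5)) ∪ ({-5/13} × {-80/9, -1/3, -8/81, 3⋅π}) ∪ ((8/7, 6⋅π] × [-40/9, 8/29))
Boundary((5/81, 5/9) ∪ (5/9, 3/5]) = {5/81, 5/9, 3/5}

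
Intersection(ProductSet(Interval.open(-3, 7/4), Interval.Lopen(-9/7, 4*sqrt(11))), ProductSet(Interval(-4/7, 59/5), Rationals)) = ProductSet(Interval.Ropen(-4/7, 7/4), Intersection(Interval.Lopen(-9/7, 4*sqrt(11)), Rationals))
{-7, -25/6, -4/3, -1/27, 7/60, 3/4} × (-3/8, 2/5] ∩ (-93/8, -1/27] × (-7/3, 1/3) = {-7, -25/6, -4/3, -1/27} × (-3/8, 1/3)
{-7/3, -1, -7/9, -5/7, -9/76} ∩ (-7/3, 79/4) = {-1, -7/9, -5/7, -9/76}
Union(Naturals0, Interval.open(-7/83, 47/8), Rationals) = Union(Interval(-7/83, 47/8), Rationals)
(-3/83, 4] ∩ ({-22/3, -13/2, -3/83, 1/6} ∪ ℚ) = ℚ ∩ (-3/83, 4]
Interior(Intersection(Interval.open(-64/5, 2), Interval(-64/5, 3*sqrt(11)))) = Interval.open(-64/5, 2)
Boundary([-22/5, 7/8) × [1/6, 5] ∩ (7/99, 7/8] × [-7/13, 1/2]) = ({7/99, 7/8} × [1/6, 1/2]) ∪ ([7/99, 7/8] × {1/6, 1/2})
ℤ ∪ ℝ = ℝ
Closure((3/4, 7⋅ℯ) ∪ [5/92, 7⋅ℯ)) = [5/92, 7⋅ℯ]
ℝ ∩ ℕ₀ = ℕ₀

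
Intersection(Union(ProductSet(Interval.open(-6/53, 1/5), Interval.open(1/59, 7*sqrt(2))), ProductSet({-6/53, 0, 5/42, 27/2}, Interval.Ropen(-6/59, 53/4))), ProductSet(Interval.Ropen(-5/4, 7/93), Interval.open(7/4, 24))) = Union(ProductSet({-6/53, 0}, Interval.open(7/4, 53/4)), ProductSet(Interval.open(-6/53, 7/93), Interval.open(7/4, 7*sqrt(2))))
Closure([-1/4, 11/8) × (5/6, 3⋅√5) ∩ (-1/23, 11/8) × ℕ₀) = [-1/23, 11/8] × {1, 2, …, 6}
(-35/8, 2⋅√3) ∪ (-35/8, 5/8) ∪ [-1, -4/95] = (-35/8, 2⋅√3)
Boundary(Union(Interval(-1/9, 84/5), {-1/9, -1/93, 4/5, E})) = {-1/9, 84/5}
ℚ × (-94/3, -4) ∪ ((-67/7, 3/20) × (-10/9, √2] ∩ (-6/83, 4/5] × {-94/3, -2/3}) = (ℚ × (-94/3, -4)) ∪ ((-6/83, 3/20) × {-2/3})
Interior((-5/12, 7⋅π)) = (-5/12, 7⋅π)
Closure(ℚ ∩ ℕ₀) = ℕ₀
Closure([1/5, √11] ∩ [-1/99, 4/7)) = [1/5, 4/7]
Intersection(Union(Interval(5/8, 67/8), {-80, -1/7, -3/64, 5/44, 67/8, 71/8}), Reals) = Union({-80, -1/7, -3/64, 5/44, 71/8}, Interval(5/8, 67/8))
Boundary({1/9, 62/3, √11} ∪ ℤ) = ℤ ∪ {1/9, 62/3, √11}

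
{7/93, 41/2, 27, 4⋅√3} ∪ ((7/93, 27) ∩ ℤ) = {7/93, 41/2, 27, 4⋅√3} ∪ {1, 2, …, 26}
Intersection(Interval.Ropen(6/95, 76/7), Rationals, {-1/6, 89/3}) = EmptySet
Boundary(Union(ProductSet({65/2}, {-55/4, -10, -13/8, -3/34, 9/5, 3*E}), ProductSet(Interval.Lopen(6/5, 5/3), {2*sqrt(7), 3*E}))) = Union(ProductSet({65/2}, {-55/4, -10, -13/8, -3/34, 9/5, 3*E}), ProductSet(Interval(6/5, 5/3), {2*sqrt(7), 3*E}))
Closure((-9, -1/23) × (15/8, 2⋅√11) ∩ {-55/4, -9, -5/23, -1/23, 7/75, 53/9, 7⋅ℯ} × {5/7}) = ∅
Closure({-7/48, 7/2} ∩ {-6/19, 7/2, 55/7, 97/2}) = {7/2}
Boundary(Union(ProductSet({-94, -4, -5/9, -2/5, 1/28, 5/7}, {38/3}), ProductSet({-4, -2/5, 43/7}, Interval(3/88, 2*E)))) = Union(ProductSet({-4, -2/5, 43/7}, Interval(3/88, 2*E)), ProductSet({-94, -4, -5/9, -2/5, 1/28, 5/7}, {38/3}))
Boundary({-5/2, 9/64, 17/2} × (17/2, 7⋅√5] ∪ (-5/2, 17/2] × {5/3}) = ([-5/2, 17/2] × {5/3}) ∪ ({-5/2, 9/64, 17/2} × [17/2, 7⋅√5])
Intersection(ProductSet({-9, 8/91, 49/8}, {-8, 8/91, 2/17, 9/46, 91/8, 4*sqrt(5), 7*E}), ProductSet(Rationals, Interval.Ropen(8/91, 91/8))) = ProductSet({-9, 8/91, 49/8}, {8/91, 2/17, 9/46, 4*sqrt(5)})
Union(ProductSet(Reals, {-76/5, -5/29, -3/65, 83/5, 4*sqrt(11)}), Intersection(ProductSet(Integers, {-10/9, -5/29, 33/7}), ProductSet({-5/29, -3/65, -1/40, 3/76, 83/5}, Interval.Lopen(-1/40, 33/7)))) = ProductSet(Reals, {-76/5, -5/29, -3/65, 83/5, 4*sqrt(11)})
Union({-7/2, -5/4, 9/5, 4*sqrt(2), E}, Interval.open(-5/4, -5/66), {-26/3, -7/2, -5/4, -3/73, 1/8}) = Union({-26/3, -7/2, -3/73, 1/8, 9/5, 4*sqrt(2), E}, Interval.Ropen(-5/4, -5/66))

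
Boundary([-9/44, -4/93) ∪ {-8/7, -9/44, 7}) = {-8/7, -9/44, -4/93, 7}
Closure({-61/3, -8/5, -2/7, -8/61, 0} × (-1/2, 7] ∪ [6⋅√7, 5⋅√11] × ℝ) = ({-61/3, -8/5, -2/7, -8/61, 0} × [-1/2, 7]) ∪ ([6⋅√7, 5⋅√11] × ℝ)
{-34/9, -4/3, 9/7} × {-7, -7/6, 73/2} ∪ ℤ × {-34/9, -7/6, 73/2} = (ℤ × {-34/9, -7/6, 73/2}) ∪ ({-34/9, -4/3, 9/7} × {-7, -7/6, 73/2})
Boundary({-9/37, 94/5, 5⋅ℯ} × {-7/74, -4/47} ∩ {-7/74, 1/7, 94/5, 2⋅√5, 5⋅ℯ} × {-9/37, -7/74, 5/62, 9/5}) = {94/5, 5⋅ℯ} × {-7/74}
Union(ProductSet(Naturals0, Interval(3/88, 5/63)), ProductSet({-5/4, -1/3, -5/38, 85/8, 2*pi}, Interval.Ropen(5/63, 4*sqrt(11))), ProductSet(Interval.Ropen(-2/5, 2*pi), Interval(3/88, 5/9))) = Union(ProductSet({-5/4, -1/3, -5/38, 85/8, 2*pi}, Interval.Ropen(5/63, 4*sqrt(11))), ProductSet(Interval.Ropen(-2/5, 2*pi), Interval(3/88, 5/9)), ProductSet(Naturals0, Interval(3/88, 5/63)))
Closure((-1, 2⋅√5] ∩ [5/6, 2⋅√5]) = [5/6, 2⋅√5]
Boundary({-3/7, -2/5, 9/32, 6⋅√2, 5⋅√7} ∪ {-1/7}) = {-3/7, -2/5, -1/7, 9/32, 6⋅√2, 5⋅√7}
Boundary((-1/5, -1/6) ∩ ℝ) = {-1/5, -1/6}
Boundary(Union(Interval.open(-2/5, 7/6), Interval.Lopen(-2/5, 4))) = {-2/5, 4}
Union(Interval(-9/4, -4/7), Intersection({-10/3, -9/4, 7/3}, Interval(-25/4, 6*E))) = Union({-10/3, 7/3}, Interval(-9/4, -4/7))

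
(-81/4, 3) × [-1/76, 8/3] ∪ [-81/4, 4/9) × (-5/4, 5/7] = ([-81/4, 4/9) × (-5/4, 5/7]) ∪ ((-81/4, 3) × [-1/76, 8/3])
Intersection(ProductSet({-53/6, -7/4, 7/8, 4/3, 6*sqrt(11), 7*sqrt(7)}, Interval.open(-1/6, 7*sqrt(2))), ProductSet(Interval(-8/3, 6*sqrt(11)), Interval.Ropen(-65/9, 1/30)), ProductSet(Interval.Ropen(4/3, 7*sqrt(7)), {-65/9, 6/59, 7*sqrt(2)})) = EmptySet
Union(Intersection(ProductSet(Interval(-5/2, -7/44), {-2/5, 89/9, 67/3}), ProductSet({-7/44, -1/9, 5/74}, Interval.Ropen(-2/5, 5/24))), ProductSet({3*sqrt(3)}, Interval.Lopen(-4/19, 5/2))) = Union(ProductSet({-7/44}, {-2/5}), ProductSet({3*sqrt(3)}, Interval.Lopen(-4/19, 5/2)))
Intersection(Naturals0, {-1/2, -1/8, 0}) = {0}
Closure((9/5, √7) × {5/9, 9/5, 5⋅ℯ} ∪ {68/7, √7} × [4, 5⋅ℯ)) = ({68/7, √7} × [4, 5⋅ℯ]) ∪ ([9/5, √7] × {5/9, 9/5, 5⋅ℯ})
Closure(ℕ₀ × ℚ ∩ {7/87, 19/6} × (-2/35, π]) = ∅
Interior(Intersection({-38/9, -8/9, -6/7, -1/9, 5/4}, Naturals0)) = EmptySet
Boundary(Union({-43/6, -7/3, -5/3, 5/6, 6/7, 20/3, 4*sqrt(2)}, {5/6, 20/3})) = {-43/6, -7/3, -5/3, 5/6, 6/7, 20/3, 4*sqrt(2)}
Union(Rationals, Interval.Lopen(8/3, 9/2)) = Union(Interval(8/3, 9/2), Rationals)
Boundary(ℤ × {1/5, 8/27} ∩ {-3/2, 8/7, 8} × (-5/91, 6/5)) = {8} × {1/5, 8/27}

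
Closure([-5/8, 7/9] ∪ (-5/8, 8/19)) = [-5/8, 7/9]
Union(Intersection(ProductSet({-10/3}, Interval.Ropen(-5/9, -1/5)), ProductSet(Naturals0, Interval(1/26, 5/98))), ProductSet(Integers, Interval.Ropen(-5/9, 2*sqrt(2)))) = ProductSet(Integers, Interval.Ropen(-5/9, 2*sqrt(2)))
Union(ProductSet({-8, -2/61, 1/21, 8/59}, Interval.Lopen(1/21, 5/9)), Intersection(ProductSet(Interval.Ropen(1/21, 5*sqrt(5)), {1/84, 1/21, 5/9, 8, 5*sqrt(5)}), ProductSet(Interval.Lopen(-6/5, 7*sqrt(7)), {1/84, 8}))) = Union(ProductSet({-8, -2/61, 1/21, 8/59}, Interval.Lopen(1/21, 5/9)), ProductSet(Interval.Ropen(1/21, 5*sqrt(5)), {1/84, 8}))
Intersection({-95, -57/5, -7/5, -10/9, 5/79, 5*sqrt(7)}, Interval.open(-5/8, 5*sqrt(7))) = {5/79}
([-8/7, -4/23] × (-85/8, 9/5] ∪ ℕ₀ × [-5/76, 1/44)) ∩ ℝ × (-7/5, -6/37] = [-8/7, -4/23] × (-7/5, -6/37]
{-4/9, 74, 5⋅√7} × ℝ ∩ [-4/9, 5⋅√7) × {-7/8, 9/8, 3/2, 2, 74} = {-4/9} × {-7/8, 9/8, 3/2, 2, 74}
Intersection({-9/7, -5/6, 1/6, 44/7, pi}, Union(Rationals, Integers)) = {-9/7, -5/6, 1/6, 44/7}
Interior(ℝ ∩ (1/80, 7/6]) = (1/80, 7/6)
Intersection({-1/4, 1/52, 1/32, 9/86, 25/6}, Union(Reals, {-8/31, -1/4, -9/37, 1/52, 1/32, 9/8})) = {-1/4, 1/52, 1/32, 9/86, 25/6}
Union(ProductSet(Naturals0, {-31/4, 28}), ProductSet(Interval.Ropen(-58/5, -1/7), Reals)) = Union(ProductSet(Interval.Ropen(-58/5, -1/7), Reals), ProductSet(Naturals0, {-31/4, 28}))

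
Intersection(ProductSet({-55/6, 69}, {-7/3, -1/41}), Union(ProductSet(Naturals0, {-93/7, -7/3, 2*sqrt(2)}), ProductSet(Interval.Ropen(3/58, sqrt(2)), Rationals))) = ProductSet({69}, {-7/3})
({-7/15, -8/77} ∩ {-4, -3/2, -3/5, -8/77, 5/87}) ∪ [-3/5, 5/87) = [-3/5, 5/87)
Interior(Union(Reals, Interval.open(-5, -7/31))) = Interval(-oo, oo)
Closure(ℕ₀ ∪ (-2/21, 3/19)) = [-2/21, 3/19] ∪ ℕ₀ ∪ (ℕ₀ \ (-2/21, 3/19))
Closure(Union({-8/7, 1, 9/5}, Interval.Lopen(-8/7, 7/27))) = Union({1, 9/5}, Interval(-8/7, 7/27))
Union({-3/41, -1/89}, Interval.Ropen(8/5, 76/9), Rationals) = Union(Interval(8/5, 76/9), Rationals)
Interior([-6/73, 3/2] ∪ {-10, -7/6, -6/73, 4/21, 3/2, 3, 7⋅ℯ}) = (-6/73, 3/2)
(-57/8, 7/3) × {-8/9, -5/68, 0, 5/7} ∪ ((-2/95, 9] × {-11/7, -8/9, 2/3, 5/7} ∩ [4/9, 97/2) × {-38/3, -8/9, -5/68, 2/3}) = ([4/9, 9] × {-8/9, 2/3}) ∪ ((-57/8, 7/3) × {-8/9, -5/68, 0, 5/7})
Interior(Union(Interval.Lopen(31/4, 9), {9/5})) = Interval.open(31/4, 9)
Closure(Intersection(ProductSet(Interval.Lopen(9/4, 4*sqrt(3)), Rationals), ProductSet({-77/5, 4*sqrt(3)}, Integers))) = ProductSet({4*sqrt(3)}, Integers)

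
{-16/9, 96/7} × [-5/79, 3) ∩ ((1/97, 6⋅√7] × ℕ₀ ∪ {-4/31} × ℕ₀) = {96/7} × {0, 1, 2}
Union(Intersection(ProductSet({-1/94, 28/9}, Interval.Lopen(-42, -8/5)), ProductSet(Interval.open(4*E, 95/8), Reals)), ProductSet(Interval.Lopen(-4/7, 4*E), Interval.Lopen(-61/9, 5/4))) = ProductSet(Interval.Lopen(-4/7, 4*E), Interval.Lopen(-61/9, 5/4))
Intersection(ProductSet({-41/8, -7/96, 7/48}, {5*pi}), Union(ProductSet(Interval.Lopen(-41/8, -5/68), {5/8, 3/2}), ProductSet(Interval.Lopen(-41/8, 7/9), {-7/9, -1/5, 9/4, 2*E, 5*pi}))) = ProductSet({-7/96, 7/48}, {5*pi})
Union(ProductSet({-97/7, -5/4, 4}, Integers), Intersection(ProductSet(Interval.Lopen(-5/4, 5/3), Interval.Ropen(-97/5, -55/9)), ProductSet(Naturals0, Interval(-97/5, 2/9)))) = Union(ProductSet({-97/7, -5/4, 4}, Integers), ProductSet(Range(0, 2, 1), Interval.Ropen(-97/5, -55/9)))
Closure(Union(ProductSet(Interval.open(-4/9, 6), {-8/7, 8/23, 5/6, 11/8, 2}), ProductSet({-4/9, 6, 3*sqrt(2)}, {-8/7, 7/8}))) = Union(ProductSet({-4/9, 6, 3*sqrt(2)}, {-8/7, 7/8}), ProductSet(Interval(-4/9, 6), {-8/7, 8/23, 5/6, 11/8, 2}))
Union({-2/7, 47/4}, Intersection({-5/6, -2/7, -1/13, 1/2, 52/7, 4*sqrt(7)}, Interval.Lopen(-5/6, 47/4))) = {-2/7, -1/13, 1/2, 52/7, 47/4, 4*sqrt(7)}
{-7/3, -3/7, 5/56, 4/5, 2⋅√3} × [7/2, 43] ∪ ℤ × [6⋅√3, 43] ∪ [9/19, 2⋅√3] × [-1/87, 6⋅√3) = (ℤ × [6⋅√3, 43]) ∪ ({-7/3, -3/7, 5/56, 4/5, 2⋅√3} × [7/2, 43]) ∪ ([9/19, 2⋅√3] × [-1/87, 6⋅√3))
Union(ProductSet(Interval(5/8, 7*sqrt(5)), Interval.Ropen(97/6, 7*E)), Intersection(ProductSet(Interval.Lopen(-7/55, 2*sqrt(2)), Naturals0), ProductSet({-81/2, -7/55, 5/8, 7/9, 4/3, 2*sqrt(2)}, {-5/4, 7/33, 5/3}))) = ProductSet(Interval(5/8, 7*sqrt(5)), Interval.Ropen(97/6, 7*E))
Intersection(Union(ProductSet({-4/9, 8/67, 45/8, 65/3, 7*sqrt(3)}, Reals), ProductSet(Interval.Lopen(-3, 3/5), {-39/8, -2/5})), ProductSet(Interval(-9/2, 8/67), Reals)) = Union(ProductSet({-4/9, 8/67}, Reals), ProductSet(Interval.Lopen(-3, 8/67), {-39/8, -2/5}))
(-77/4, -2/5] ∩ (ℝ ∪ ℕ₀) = (-77/4, -2/5]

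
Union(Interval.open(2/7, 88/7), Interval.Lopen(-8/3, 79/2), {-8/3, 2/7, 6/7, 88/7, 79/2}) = Interval(-8/3, 79/2)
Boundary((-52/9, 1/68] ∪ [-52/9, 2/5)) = {-52/9, 2/5}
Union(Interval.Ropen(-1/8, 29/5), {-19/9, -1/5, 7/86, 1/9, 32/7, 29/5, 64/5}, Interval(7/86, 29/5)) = Union({-19/9, -1/5, 64/5}, Interval(-1/8, 29/5))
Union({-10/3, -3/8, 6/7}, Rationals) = Rationals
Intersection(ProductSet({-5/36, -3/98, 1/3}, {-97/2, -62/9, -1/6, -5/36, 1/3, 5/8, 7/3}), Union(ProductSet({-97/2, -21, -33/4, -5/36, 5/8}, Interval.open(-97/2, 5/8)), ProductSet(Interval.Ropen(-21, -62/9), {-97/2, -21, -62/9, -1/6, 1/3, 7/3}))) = ProductSet({-5/36}, {-62/9, -1/6, -5/36, 1/3})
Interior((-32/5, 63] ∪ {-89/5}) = (-32/5, 63)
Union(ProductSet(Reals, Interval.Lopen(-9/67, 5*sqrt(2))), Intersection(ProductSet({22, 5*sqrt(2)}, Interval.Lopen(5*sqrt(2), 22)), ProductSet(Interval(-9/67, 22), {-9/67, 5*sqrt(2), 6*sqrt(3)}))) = Union(ProductSet({22, 5*sqrt(2)}, {6*sqrt(3)}), ProductSet(Reals, Interval.Lopen(-9/67, 5*sqrt(2))))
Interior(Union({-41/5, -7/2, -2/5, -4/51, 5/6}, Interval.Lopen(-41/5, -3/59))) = Interval.open(-41/5, -3/59)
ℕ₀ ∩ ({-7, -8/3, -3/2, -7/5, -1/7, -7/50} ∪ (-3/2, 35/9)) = {0, 1, 2, 3}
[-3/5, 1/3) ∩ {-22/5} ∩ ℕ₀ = ∅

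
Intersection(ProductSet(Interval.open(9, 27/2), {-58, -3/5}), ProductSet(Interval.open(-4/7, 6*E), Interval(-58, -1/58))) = ProductSet(Interval.open(9, 27/2), {-58, -3/5})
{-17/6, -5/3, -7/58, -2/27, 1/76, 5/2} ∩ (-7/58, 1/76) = {-2/27}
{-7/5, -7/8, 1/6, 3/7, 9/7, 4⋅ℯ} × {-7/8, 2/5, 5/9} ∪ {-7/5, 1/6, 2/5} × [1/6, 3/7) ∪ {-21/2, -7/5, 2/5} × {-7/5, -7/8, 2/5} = ({-21/2, -7/5, 2/5} × {-7/5, -7/8, 2/5}) ∪ ({-7/5, 1/6, 2/5} × [1/6, 3/7)) ∪ ({-7/5, -7/8, 1/6, 3/7, 9/7, 4⋅ℯ} × {-7/8, 2/5, 5/9})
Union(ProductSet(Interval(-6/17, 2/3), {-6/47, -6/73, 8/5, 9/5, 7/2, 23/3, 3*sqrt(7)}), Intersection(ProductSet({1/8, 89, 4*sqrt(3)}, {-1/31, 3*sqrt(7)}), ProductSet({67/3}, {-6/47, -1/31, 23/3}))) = ProductSet(Interval(-6/17, 2/3), {-6/47, -6/73, 8/5, 9/5, 7/2, 23/3, 3*sqrt(7)})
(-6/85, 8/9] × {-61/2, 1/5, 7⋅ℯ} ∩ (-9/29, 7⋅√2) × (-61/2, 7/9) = (-6/85, 8/9] × {1/5}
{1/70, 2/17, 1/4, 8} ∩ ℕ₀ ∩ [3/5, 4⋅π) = {8}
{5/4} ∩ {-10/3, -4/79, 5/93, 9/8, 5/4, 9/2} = {5/4}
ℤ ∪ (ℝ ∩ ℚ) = ℚ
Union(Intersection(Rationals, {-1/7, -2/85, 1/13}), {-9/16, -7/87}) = {-9/16, -1/7, -7/87, -2/85, 1/13}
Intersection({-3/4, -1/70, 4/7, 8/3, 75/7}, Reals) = {-3/4, -1/70, 4/7, 8/3, 75/7}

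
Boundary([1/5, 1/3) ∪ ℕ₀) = {1/5, 1/3} ∪ (ℕ₀ \ (1/5, 1/3))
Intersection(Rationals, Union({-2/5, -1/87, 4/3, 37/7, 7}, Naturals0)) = Union({-2/5, -1/87, 4/3, 37/7}, Naturals0)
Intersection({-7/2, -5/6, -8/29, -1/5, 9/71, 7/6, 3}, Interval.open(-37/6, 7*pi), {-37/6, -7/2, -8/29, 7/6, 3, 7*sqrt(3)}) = {-7/2, -8/29, 7/6, 3}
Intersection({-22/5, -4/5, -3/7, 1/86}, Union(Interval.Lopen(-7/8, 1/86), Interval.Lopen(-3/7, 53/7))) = {-4/5, -3/7, 1/86}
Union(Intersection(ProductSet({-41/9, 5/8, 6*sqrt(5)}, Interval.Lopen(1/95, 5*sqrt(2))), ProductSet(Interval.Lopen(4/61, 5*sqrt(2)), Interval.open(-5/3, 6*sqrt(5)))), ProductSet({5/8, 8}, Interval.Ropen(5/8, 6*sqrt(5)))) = Union(ProductSet({5/8}, Interval.Lopen(1/95, 5*sqrt(2))), ProductSet({5/8, 8}, Interval.Ropen(5/8, 6*sqrt(5))))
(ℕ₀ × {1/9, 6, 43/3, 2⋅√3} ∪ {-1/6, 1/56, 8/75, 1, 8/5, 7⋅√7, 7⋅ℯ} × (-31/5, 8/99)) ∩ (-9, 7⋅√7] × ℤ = ({0, 1, …, 18} × {6}) ∪ ({-1/6, 1/56, 8/75, 1, 8/5, 7⋅√7} × {-6, -5, …, 0})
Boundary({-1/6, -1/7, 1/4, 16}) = {-1/6, -1/7, 1/4, 16}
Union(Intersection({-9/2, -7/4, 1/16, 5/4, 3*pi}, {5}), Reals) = Reals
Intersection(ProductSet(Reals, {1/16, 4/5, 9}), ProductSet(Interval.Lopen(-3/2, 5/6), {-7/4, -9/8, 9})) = ProductSet(Interval.Lopen(-3/2, 5/6), {9})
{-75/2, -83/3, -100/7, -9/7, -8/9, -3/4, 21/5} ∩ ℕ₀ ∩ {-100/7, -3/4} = ∅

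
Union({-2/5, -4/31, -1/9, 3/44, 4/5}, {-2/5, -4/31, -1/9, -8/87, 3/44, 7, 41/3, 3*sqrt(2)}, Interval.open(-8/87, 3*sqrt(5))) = Union({-2/5, -4/31, -1/9, 7, 41/3}, Interval.Ropen(-8/87, 3*sqrt(5)))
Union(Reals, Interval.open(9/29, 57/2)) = Interval(-oo, oo)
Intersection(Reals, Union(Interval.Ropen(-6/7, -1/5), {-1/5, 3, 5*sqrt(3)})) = Union({3, 5*sqrt(3)}, Interval(-6/7, -1/5))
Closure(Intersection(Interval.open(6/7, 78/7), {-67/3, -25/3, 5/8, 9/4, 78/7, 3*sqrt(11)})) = {9/4, 3*sqrt(11)}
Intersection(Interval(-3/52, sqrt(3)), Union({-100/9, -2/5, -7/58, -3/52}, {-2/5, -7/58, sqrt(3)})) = {-3/52, sqrt(3)}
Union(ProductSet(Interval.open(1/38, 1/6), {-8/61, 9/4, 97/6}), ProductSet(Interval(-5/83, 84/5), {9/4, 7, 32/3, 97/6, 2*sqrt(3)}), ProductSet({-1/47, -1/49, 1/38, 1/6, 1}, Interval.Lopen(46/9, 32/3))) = Union(ProductSet({-1/47, -1/49, 1/38, 1/6, 1}, Interval.Lopen(46/9, 32/3)), ProductSet(Interval(-5/83, 84/5), {9/4, 7, 32/3, 97/6, 2*sqrt(3)}), ProductSet(Interval.open(1/38, 1/6), {-8/61, 9/4, 97/6}))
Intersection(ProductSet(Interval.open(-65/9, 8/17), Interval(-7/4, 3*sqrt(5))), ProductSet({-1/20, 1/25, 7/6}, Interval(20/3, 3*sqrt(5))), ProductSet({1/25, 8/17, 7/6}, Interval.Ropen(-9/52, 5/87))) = EmptySet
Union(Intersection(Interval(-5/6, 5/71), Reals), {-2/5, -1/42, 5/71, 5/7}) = Union({5/7}, Interval(-5/6, 5/71))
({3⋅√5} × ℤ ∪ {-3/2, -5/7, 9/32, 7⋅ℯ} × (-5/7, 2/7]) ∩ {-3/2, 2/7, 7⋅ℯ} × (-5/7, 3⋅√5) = {-3/2, 7⋅ℯ} × (-5/7, 2/7]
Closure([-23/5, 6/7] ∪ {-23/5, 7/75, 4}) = [-23/5, 6/7] ∪ {4}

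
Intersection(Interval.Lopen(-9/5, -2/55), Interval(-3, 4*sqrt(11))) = Interval.Lopen(-9/5, -2/55)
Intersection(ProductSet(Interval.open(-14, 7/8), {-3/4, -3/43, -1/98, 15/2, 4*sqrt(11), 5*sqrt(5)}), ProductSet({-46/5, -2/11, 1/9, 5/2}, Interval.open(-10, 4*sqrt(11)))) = ProductSet({-46/5, -2/11, 1/9}, {-3/4, -3/43, -1/98, 15/2, 5*sqrt(5)})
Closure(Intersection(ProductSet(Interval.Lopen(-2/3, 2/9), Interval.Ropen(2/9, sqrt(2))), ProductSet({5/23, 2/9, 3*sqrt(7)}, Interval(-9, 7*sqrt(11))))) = ProductSet({5/23, 2/9}, Interval(2/9, sqrt(2)))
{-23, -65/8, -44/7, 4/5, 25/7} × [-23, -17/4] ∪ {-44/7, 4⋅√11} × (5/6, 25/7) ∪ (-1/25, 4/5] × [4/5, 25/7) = ((-1/25, 4/5] × [4/5, 25/7)) ∪ ({-23, -65/8, -44/7, 4/5, 25/7} × [-23, -17/4]) ∪ ({-44/7, 4⋅√11} × (5/6, 25/7))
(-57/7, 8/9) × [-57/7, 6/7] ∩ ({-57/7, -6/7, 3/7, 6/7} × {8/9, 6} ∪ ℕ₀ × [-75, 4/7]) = {0} × [-57/7, 4/7]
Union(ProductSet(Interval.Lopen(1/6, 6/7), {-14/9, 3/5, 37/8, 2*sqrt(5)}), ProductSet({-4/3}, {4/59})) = Union(ProductSet({-4/3}, {4/59}), ProductSet(Interval.Lopen(1/6, 6/7), {-14/9, 3/5, 37/8, 2*sqrt(5)}))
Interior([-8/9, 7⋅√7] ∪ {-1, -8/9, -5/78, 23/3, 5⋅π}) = (-8/9, 7⋅√7)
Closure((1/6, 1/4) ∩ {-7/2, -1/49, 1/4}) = ∅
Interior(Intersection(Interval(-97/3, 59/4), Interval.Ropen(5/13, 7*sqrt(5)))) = Interval.open(5/13, 59/4)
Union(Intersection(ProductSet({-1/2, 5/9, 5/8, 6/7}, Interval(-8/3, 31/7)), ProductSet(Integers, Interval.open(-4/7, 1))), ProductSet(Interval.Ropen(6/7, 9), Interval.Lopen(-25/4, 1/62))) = ProductSet(Interval.Ropen(6/7, 9), Interval.Lopen(-25/4, 1/62))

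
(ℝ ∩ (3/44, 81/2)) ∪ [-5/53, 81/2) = [-5/53, 81/2)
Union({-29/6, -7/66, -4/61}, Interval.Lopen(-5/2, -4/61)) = Union({-29/6}, Interval.Lopen(-5/2, -4/61))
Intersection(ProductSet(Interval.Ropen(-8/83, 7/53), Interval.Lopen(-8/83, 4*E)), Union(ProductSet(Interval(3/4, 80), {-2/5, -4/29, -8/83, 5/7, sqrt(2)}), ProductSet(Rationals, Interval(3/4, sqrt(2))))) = ProductSet(Intersection(Interval.Ropen(-8/83, 7/53), Rationals), Interval(3/4, sqrt(2)))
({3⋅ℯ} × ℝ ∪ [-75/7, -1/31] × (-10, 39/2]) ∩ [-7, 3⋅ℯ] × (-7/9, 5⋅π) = ([-7, -1/31] ∪ {3⋅ℯ}) × (-7/9, 5⋅π)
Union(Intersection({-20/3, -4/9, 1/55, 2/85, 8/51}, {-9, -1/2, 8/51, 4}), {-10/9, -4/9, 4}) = {-10/9, -4/9, 8/51, 4}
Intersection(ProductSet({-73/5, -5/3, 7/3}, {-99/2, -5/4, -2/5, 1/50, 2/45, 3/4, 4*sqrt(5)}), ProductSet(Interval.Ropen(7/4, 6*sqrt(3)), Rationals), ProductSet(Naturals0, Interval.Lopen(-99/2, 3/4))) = EmptySet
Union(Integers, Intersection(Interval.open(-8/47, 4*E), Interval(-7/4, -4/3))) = Integers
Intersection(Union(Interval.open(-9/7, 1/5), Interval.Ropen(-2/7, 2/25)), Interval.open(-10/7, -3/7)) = Interval.open(-9/7, -3/7)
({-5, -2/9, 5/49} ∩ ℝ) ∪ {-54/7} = {-54/7, -5, -2/9, 5/49}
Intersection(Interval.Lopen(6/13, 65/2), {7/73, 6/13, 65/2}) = {65/2}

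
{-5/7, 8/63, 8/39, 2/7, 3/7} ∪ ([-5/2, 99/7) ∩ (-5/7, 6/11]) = [-5/7, 6/11]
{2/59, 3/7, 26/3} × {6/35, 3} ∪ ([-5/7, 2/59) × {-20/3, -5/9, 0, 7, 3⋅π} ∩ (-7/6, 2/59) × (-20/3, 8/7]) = ({2/59, 3/7, 26/3} × {6/35, 3}) ∪ ([-5/7, 2/59) × {-5/9, 0})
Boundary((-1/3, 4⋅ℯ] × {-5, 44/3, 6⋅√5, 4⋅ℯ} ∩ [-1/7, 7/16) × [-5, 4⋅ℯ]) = [-1/7, 7/16] × {-5, 4⋅ℯ}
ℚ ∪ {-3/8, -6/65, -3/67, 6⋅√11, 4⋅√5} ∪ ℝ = ℝ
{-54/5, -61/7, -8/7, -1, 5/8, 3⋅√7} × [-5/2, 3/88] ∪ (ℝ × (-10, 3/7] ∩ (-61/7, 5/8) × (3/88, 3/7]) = ((-61/7, 5/8) × (3/88, 3/7]) ∪ ({-54/5, -61/7, -8/7, -1, 5/8, 3⋅√7} × [-5/2, 3/88])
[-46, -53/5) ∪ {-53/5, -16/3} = [-46, -53/5] ∪ {-16/3}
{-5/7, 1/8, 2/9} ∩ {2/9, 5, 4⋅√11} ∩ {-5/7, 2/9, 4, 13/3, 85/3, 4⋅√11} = {2/9}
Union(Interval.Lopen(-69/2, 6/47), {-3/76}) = Interval.Lopen(-69/2, 6/47)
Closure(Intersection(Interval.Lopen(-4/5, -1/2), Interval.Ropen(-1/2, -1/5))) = {-1/2}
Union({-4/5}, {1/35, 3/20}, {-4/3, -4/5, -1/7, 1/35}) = {-4/3, -4/5, -1/7, 1/35, 3/20}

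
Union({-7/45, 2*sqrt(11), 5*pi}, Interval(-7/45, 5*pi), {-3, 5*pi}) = Union({-3}, Interval(-7/45, 5*pi))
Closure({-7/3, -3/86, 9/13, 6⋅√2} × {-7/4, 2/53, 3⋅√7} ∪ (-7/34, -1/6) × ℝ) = ([-7/34, -1/6] × ℝ) ∪ ({-7/3, -3/86, 9/13, 6⋅√2} × {-7/4, 2/53, 3⋅√7})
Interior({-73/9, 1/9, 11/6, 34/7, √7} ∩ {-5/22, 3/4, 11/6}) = ∅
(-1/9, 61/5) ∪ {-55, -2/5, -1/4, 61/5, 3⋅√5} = {-55, -2/5, -1/4} ∪ (-1/9, 61/5]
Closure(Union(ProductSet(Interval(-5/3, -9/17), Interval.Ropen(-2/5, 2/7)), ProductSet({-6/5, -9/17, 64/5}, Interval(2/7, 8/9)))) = Union(ProductSet({-6/5, -9/17, 64/5}, Interval(2/7, 8/9)), ProductSet(Interval(-5/3, -9/17), Interval(-2/5, 2/7)))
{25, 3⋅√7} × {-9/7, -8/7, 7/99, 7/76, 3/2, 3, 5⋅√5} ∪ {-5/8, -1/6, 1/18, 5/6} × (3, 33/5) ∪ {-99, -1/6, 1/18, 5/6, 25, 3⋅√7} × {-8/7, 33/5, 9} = ({-5/8, -1/6, 1/18, 5/6} × (3, 33/5)) ∪ ({-99, -1/6, 1/18, 5/6, 25, 3⋅√7} × {-8/7, 33/5, 9}) ∪ ({25, 3⋅√7} × {-9/7, -8/7, 7/99, 7/76, 3/2, 3, 5⋅√5})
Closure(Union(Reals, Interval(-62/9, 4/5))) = Interval(-oo, oo)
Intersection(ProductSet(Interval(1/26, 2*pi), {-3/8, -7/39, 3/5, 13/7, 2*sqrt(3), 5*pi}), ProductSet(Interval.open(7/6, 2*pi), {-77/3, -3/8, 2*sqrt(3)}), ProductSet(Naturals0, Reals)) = ProductSet(Range(2, 7, 1), {-3/8, 2*sqrt(3)})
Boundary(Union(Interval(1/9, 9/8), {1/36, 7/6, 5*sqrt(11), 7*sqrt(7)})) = {1/36, 1/9, 9/8, 7/6, 5*sqrt(11), 7*sqrt(7)}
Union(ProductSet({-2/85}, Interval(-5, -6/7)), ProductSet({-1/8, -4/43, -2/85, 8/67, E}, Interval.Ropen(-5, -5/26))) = ProductSet({-1/8, -4/43, -2/85, 8/67, E}, Interval.Ropen(-5, -5/26))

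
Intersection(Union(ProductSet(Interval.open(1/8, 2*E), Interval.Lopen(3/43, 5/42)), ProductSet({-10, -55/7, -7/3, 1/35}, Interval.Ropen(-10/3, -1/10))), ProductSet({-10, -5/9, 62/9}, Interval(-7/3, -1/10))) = ProductSet({-10}, Interval.Ropen(-7/3, -1/10))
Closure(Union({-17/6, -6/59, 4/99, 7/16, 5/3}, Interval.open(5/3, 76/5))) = Union({-17/6, -6/59, 4/99, 7/16}, Interval(5/3, 76/5))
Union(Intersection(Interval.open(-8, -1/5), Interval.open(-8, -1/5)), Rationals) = Union(Interval(-8, -1/5), Rationals)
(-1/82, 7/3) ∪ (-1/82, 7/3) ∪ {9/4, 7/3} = (-1/82, 7/3]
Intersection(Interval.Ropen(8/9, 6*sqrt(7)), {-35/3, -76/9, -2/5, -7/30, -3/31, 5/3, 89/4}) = {5/3}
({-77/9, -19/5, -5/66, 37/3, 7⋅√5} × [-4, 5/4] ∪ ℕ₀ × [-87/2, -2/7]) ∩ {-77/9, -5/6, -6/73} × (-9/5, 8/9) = {-77/9} × (-9/5, 8/9)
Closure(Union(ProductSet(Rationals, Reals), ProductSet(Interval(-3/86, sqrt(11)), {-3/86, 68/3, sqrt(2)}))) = ProductSet(Reals, Reals)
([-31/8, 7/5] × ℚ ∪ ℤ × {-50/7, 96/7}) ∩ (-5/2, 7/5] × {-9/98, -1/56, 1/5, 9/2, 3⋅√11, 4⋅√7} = (-5/2, 7/5] × {-9/98, -1/56, 1/5, 9/2}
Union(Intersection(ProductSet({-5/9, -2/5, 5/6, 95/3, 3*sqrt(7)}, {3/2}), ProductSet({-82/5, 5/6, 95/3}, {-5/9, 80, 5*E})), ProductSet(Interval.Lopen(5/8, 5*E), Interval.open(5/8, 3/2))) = ProductSet(Interval.Lopen(5/8, 5*E), Interval.open(5/8, 3/2))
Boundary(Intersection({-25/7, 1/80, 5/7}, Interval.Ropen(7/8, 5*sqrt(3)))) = EmptySet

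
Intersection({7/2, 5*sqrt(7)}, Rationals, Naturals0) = EmptySet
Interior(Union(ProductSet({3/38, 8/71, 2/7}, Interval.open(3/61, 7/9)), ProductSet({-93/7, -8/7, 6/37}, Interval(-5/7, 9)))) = EmptySet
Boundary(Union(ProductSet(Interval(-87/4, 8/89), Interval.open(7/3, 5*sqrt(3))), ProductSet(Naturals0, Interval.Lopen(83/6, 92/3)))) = Union(ProductSet({-87/4, 8/89}, Interval(7/3, 5*sqrt(3))), ProductSet(Interval(-87/4, 8/89), {7/3, 5*sqrt(3)}), ProductSet(Union(Complement(Naturals0, Interval.open(-87/4, 8/89)), Naturals0), Interval(83/6, 92/3)))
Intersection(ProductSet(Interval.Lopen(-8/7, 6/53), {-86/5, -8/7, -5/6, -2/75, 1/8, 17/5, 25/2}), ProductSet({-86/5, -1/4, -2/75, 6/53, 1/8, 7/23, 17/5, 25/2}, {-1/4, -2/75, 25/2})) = ProductSet({-1/4, -2/75, 6/53}, {-2/75, 25/2})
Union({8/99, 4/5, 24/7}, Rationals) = Rationals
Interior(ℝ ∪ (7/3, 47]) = (-∞, ∞)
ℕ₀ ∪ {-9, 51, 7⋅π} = {-9, 7⋅π} ∪ ℕ₀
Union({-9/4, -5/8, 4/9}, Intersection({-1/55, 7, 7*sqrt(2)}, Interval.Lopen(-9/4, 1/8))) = {-9/4, -5/8, -1/55, 4/9}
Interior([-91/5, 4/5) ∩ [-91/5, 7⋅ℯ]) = (-91/5, 4/5)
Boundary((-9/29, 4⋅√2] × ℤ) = [-9/29, 4⋅√2] × ℤ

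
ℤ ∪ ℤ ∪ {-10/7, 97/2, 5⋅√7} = ℤ ∪ {-10/7, 97/2, 5⋅√7}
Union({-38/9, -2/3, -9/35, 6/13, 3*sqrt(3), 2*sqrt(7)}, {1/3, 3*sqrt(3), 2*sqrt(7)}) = {-38/9, -2/3, -9/35, 1/3, 6/13, 3*sqrt(3), 2*sqrt(7)}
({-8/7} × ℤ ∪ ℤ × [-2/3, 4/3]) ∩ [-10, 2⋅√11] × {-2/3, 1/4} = {-10, -9, …, 6} × {-2/3, 1/4}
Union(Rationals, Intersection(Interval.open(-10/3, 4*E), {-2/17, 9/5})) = Rationals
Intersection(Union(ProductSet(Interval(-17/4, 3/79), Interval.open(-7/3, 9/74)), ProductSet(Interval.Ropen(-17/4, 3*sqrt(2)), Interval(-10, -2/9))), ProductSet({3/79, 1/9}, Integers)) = Union(ProductSet({3/79}, Range(-2, 1, 1)), ProductSet({3/79, 1/9}, Range(-10, 0, 1)))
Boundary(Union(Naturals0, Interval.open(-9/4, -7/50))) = Union(Complement(Naturals0, Interval.open(-9/4, -7/50)), {-9/4, -7/50})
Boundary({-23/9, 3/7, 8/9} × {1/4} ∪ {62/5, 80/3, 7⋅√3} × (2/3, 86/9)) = ({-23/9, 3/7, 8/9} × {1/4}) ∪ ({62/5, 80/3, 7⋅√3} × [2/3, 86/9])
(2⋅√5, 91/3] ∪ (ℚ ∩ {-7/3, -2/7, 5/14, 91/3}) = {-7/3, -2/7, 5/14} ∪ (2⋅√5, 91/3]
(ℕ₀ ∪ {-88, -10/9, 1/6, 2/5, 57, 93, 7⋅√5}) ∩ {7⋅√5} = {7⋅√5}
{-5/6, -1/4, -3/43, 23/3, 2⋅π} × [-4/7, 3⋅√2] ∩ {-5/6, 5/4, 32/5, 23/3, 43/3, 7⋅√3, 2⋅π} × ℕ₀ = {-5/6, 23/3, 2⋅π} × {0, 1, …, 4}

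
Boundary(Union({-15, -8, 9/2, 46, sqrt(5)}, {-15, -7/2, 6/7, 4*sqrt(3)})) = {-15, -8, -7/2, 6/7, 9/2, 46, 4*sqrt(3), sqrt(5)}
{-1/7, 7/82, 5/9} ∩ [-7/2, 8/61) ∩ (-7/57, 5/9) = {7/82}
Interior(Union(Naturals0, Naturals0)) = EmptySet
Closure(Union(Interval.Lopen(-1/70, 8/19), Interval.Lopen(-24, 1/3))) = Interval(-24, 8/19)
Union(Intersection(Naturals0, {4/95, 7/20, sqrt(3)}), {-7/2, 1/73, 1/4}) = {-7/2, 1/73, 1/4}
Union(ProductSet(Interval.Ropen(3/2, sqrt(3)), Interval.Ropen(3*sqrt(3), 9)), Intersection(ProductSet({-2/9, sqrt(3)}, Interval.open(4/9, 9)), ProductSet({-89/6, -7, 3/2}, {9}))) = ProductSet(Interval.Ropen(3/2, sqrt(3)), Interval.Ropen(3*sqrt(3), 9))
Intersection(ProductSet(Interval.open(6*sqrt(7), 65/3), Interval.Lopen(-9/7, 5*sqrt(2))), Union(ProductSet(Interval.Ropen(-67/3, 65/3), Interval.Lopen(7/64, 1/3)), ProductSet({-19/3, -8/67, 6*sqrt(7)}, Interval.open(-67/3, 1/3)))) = ProductSet(Interval.open(6*sqrt(7), 65/3), Interval.Lopen(7/64, 1/3))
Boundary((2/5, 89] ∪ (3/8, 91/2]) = {3/8, 89}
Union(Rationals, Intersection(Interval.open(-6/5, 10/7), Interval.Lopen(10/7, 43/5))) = Rationals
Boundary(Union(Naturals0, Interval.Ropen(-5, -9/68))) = Union(Complement(Naturals0, Interval.open(-5, -9/68)), {-5, -9/68})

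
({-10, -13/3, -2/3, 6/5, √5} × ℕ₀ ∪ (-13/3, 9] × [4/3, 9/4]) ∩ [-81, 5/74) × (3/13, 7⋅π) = ({-10, -13/3, -2/3} × {1, 2, …, 21}) ∪ ((-13/3, 5/74) × [4/3, 9/4])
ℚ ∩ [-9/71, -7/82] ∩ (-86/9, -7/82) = ℚ ∩ [-9/71, -7/82)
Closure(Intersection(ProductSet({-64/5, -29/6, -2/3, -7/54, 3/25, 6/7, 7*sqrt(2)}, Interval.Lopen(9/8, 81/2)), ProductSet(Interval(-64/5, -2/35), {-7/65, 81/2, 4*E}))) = ProductSet({-64/5, -29/6, -2/3, -7/54}, {81/2, 4*E})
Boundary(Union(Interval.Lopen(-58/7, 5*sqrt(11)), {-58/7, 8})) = {-58/7, 5*sqrt(11)}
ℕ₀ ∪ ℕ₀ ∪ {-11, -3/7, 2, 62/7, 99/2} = {-11, -3/7, 62/7, 99/2} ∪ ℕ₀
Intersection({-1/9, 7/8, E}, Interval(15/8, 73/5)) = {E}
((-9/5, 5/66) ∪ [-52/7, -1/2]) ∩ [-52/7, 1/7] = [-52/7, 5/66)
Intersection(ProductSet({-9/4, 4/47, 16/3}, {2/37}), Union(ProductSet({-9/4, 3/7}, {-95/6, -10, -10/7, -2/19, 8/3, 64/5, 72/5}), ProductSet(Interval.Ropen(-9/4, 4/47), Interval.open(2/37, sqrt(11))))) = EmptySet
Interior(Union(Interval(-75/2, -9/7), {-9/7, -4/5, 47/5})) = Interval.open(-75/2, -9/7)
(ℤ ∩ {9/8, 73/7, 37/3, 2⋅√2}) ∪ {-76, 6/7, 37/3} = {-76, 6/7, 37/3}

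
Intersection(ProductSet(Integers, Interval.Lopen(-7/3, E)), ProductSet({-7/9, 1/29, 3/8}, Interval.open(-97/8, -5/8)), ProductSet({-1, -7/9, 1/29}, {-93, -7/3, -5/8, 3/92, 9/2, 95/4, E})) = EmptySet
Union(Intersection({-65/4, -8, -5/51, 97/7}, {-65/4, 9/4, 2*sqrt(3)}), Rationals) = Rationals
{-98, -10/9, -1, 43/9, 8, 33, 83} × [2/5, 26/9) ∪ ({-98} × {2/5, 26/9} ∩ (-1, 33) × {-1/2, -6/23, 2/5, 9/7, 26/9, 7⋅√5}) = {-98, -10/9, -1, 43/9, 8, 33, 83} × [2/5, 26/9)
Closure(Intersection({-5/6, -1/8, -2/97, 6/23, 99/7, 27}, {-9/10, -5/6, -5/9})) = {-5/6}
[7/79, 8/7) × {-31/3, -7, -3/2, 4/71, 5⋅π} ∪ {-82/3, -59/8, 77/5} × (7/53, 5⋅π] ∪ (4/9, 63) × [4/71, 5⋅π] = ({-82/3, -59/8, 77/5} × (7/53, 5⋅π]) ∪ ((4/9, 63) × [4/71, 5⋅π]) ∪ ([7/79, 8/7) × {-31/3, -7, -3/2, 4/71, 5⋅π})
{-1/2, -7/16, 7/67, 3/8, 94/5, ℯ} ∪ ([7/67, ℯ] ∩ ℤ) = {-1/2, -7/16, 7/67, 3/8, 94/5, ℯ} ∪ {1, 2}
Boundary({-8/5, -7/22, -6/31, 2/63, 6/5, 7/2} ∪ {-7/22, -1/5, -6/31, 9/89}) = {-8/5, -7/22, -1/5, -6/31, 2/63, 9/89, 6/5, 7/2}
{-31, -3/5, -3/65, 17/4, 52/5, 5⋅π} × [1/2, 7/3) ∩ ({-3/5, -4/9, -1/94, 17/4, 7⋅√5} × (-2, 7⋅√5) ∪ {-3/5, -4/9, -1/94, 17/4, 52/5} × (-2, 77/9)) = {-3/5, 17/4, 52/5} × [1/2, 7/3)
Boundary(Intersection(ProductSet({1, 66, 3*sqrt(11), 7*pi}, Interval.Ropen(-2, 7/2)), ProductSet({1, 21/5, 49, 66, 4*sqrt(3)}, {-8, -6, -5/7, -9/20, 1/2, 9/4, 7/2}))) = ProductSet({1, 66}, {-5/7, -9/20, 1/2, 9/4})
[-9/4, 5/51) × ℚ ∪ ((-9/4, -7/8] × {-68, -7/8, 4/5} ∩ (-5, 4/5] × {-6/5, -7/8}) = [-9/4, 5/51) × ℚ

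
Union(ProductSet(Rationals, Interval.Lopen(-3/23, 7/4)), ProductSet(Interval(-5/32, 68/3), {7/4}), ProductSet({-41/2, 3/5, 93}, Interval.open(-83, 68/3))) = Union(ProductSet({-41/2, 3/5, 93}, Interval.open(-83, 68/3)), ProductSet(Interval(-5/32, 68/3), {7/4}), ProductSet(Rationals, Interval.Lopen(-3/23, 7/4)))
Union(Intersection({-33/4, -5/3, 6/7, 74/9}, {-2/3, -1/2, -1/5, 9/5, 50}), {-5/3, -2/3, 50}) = {-5/3, -2/3, 50}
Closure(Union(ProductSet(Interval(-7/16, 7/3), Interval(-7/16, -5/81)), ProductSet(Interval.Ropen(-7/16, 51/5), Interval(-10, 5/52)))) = ProductSet(Interval(-7/16, 51/5), Interval(-10, 5/52))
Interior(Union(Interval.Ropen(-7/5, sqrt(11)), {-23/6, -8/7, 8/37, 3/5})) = Interval.open(-7/5, sqrt(11))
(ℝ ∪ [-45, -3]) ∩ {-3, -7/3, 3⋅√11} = {-3, -7/3, 3⋅√11}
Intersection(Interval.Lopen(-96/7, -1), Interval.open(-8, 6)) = Interval.Lopen(-8, -1)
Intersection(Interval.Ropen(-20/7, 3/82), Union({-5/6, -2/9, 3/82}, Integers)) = Union({-5/6, -2/9}, Range(-2, 1, 1))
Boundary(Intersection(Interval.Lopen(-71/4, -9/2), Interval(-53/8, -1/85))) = {-53/8, -9/2}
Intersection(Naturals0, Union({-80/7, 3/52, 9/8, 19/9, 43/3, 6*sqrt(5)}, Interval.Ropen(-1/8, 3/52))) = Range(0, 1, 1)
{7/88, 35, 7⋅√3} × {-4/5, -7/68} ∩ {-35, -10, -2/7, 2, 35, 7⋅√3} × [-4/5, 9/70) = {35, 7⋅√3} × {-4/5, -7/68}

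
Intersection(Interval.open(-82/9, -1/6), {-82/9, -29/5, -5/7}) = {-29/5, -5/7}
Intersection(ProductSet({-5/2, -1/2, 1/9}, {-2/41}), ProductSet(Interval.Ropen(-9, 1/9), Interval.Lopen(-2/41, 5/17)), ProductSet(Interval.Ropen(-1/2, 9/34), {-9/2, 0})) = EmptySet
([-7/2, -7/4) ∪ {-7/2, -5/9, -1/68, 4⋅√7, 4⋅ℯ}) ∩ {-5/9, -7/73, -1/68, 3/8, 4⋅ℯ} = {-5/9, -1/68, 4⋅ℯ}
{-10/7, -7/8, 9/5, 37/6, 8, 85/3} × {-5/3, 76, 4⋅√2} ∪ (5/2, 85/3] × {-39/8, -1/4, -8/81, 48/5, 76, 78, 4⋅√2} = ({-10/7, -7/8, 9/5, 37/6, 8, 85/3} × {-5/3, 76, 4⋅√2}) ∪ ((5/2, 85/3] × {-39/8, -1/4, -8/81, 48/5, 76, 78, 4⋅√2})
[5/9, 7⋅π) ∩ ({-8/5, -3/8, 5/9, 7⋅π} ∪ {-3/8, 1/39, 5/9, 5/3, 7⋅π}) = {5/9, 5/3}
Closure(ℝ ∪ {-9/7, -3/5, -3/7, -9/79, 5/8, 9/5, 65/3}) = ℝ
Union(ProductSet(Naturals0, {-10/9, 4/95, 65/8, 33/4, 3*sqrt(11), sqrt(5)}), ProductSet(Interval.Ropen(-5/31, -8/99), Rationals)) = Union(ProductSet(Interval.Ropen(-5/31, -8/99), Rationals), ProductSet(Naturals0, {-10/9, 4/95, 65/8, 33/4, 3*sqrt(11), sqrt(5)}))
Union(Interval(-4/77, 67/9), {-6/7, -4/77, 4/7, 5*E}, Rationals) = Union({5*E}, Interval(-4/77, 67/9), Rationals)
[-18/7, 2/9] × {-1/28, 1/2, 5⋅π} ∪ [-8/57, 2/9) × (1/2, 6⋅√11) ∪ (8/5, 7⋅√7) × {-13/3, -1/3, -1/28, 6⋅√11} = ([-18/7, 2/9] × {-1/28, 1/2, 5⋅π}) ∪ ([-8/57, 2/9) × (1/2, 6⋅√11)) ∪ ((8/5, 7⋅√7) × {-13/3, -1/3, -1/28, 6⋅√11})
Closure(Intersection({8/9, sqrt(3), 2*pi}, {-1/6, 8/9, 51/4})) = {8/9}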